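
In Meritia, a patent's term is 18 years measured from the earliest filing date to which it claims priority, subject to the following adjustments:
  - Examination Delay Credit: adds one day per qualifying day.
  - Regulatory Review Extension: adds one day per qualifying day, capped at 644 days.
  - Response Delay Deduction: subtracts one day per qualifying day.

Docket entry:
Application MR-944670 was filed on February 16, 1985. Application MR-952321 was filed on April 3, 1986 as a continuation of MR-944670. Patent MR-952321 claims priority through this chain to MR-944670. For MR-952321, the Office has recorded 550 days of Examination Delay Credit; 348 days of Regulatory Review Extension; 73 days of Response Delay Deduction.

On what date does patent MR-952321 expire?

2005-05-21

Earliest priority filing: 16 February 1985.
Base term: 16 February 1985 + 18 years → 16 February 2003.
Examination Delay Credit: +550 days → 19 August 2004.
Regulatory Review Extension: 348 days (within the 644-day cap) → +348 days → 2 August 2005.
Response Delay Deduction: −73 days → 21 May 2005.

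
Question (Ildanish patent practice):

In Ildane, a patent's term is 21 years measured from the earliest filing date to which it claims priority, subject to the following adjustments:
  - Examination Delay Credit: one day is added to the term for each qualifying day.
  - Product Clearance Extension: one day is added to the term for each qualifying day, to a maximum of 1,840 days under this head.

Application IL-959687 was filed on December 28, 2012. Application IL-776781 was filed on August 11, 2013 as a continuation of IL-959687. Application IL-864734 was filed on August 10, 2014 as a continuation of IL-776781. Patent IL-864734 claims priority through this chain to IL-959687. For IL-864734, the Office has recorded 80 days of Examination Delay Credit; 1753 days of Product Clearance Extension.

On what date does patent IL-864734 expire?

Earliest priority filing: 28 December 2012.
Base term: 28 December 2012 + 21 years → 28 December 2033.
Examination Delay Credit: +80 days → 18 March 2034.
Product Clearance Extension: 1753 days (within the 1840-day cap) → +1753 days → 4 January 2039.

2039-01-04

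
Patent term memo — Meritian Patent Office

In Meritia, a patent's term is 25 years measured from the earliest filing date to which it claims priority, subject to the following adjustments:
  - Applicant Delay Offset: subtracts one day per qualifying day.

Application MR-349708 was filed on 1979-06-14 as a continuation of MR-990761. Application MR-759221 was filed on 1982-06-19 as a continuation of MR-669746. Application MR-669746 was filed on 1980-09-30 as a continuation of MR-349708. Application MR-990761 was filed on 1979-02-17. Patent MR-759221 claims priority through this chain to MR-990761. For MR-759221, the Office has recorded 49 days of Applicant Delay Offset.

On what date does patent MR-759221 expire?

December 30, 2003

Earliest priority filing: 17 February 1979.
Base term: 17 February 1979 + 25 years → 17 February 2004.
Applicant Delay Offset: −49 days → 30 December 2003.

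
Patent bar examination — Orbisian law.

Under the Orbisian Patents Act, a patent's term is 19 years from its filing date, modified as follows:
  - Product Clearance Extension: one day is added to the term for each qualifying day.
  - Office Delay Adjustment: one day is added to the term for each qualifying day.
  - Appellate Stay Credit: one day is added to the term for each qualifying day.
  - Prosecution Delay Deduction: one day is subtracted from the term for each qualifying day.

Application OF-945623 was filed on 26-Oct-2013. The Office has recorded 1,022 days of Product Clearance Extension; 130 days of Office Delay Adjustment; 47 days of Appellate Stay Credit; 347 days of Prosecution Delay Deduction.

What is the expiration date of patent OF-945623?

Base term: filing date + 19 years → 26 October 2032.
Product Clearance Extension: +1022 days → 14 August 2035.
Office Delay Adjustment: +130 days → 22 December 2035.
Appellate Stay Credit: +47 days → 7 February 2036.
Prosecution Delay Deduction: −347 days → 25 February 2035.

2035-02-25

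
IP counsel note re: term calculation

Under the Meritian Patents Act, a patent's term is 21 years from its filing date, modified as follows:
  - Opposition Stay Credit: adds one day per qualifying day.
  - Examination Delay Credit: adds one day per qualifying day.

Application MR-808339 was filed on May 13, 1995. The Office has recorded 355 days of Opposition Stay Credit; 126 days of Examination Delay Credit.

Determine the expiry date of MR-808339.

Base term: filing date + 21 years → 13 May 2016.
Opposition Stay Credit: +355 days → 3 May 2017.
Examination Delay Credit: +126 days → 6 September 2017.

2017-09-06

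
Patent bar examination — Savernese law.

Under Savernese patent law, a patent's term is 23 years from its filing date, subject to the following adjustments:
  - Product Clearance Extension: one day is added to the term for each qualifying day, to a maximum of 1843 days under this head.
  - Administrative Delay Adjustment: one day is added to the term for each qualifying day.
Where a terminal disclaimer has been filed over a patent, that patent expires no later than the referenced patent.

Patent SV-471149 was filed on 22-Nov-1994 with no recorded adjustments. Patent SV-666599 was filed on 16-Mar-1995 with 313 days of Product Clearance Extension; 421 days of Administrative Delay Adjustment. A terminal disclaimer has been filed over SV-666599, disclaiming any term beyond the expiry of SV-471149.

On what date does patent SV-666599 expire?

Natural term of SV-666599:
  Base: filing + 23 years → 16 March 2018.
  Product Clearance Extension: 313 days (within the 1843-day cap) → +313 days → 23 January 2019.
  Administrative Delay Adjustment: +421 days → 19 March 2020.
Expiry of referenced patent SV-471149:
  Base: filing + 23 years → 22 November 2017.
Terminal disclaimer: SV-666599 expires on the earlier of 19 March 2020 and 22 November 2017.

November 22, 2017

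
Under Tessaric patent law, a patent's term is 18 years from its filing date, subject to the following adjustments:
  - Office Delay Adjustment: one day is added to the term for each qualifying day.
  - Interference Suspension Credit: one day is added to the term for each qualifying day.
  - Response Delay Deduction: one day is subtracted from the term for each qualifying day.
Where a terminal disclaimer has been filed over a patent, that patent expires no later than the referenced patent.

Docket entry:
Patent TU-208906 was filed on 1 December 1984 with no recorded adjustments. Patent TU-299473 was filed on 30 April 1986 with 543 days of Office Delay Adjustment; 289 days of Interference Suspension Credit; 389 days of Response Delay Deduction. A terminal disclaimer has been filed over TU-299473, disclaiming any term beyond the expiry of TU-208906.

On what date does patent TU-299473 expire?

Natural term of TU-299473:
  Base: filing + 18 years → 30 April 2004.
  Office Delay Adjustment: +543 days → 25 October 2005.
  Interference Suspension Credit: +289 days → 10 August 2006.
  Response Delay Deduction: −389 days → 17 July 2005.
Expiry of referenced patent TU-208906:
  Base: filing + 18 years → 1 December 2002.
Terminal disclaimer: TU-299473 expires on the earlier of 17 July 2005 and 1 December 2002.

2002-12-01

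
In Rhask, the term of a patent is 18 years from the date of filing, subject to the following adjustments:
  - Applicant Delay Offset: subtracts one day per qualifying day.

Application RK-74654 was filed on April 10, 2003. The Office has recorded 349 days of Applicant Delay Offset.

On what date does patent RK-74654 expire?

Base term: filing date + 18 years → 10 April 2021.
Applicant Delay Offset: −349 days → 26 April 2020.

April 26, 2020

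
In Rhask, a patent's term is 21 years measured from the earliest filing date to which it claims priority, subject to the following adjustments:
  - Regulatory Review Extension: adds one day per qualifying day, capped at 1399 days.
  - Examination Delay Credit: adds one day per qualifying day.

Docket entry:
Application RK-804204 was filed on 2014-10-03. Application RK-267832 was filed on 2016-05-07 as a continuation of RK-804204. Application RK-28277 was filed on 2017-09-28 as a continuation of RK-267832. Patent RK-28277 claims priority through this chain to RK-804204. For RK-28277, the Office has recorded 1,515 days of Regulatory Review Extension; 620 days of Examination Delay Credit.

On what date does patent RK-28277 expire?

April 13, 2041

Earliest priority filing: 3 October 2014.
Base term: 3 October 2014 + 21 years → 3 October 2035.
Regulatory Review Extension: 1515 days claimed exceeds the 1399-day cap, so +1399 days → 2 August 2039.
Examination Delay Credit: +620 days → 13 April 2041.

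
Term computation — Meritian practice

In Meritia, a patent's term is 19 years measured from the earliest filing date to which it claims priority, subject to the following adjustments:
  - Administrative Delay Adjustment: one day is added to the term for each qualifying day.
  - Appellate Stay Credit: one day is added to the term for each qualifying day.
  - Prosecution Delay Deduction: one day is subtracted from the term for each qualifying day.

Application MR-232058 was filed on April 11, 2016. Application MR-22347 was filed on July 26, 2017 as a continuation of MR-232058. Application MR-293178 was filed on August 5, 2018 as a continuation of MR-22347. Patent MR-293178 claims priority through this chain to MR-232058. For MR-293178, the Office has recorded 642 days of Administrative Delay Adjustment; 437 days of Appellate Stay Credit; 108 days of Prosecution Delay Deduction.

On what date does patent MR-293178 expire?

Earliest priority filing: 11 April 2016.
Base term: 11 April 2016 + 19 years → 11 April 2035.
Administrative Delay Adjustment: +642 days → 12 January 2037.
Appellate Stay Credit: +437 days → 25 March 2038.
Prosecution Delay Deduction: −108 days → 7 December 2037.

2037-12-07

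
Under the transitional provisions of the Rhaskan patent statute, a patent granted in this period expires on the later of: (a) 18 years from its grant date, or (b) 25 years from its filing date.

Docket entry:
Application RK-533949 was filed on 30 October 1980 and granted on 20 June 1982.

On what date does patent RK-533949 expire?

2005-10-30

(a) grant + 18 years → 20 June 2000.
(b) filing + 25 years → 30 October 2005.
Later of the two: 30 October 2005.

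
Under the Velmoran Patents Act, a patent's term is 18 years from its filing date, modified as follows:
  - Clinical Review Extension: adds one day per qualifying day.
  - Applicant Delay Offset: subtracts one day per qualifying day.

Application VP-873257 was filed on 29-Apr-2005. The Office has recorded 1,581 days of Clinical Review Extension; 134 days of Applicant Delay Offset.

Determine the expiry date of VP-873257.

2027-04-15

Base term: filing date + 18 years → 29 April 2023.
Clinical Review Extension: +1581 days → 27 August 2027.
Applicant Delay Offset: −134 days → 15 April 2027.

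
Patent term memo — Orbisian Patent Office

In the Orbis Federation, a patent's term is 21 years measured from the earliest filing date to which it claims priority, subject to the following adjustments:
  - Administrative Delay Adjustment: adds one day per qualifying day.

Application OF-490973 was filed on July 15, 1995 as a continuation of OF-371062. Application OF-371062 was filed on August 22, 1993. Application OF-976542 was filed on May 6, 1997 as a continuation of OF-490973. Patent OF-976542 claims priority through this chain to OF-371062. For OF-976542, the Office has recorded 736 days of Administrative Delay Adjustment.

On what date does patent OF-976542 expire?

Earliest priority filing: 22 August 1993.
Base term: 22 August 1993 + 21 years → 22 August 2014.
Administrative Delay Adjustment: +736 days → 27 August 2016.

August 27, 2016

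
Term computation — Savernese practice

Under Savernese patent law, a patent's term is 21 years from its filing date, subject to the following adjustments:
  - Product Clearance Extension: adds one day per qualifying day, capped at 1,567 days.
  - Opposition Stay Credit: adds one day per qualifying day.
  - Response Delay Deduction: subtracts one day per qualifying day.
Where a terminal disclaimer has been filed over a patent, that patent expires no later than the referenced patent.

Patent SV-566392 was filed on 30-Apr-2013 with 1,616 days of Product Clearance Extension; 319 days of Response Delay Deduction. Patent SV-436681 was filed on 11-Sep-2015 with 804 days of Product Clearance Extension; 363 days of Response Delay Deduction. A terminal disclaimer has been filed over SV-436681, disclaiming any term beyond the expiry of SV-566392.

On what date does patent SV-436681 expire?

Natural term of SV-436681:
  Base: filing + 21 years → 11 September 2036.
  Product Clearance Extension: 804 days (within the 1567-day cap) → +804 days → 24 November 2038.
  Response Delay Deduction: −363 days → 26 November 2037.
Expiry of referenced patent SV-566392:
  Base: filing + 21 years → 30 April 2034.
  Product Clearance Extension: 1616 days claimed exceeds the 1567-day cap, so +1567 days → 14 August 2038.
  Response Delay Deduction: −319 days → 29 September 2037.
Terminal disclaimer: SV-436681 expires on the earlier of 26 November 2037 and 29 September 2037.

2037-09-29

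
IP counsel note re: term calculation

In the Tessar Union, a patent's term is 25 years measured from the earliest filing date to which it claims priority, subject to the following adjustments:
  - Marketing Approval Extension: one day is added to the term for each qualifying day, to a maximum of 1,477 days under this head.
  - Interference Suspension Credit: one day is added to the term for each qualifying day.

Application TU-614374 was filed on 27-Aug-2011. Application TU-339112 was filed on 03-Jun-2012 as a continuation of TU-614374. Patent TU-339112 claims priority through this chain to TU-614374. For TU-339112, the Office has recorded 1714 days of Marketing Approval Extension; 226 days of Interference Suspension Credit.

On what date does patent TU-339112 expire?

April 26, 2041

Earliest priority filing: 27 August 2011.
Base term: 27 August 2011 + 25 years → 27 August 2036.
Marketing Approval Extension: 1714 days claimed exceeds the 1477-day cap, so +1477 days → 12 September 2040.
Interference Suspension Credit: +226 days → 26 April 2041.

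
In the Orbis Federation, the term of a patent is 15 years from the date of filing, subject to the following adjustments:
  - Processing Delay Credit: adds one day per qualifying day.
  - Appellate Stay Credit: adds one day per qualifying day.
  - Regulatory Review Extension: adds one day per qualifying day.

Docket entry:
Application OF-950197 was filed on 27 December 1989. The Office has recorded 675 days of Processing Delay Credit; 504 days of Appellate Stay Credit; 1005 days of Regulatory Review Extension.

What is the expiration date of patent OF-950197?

Base term: filing date + 15 years → 27 December 2004.
Processing Delay Credit: +675 days → 2 November 2006.
Appellate Stay Credit: +504 days → 20 March 2008.
Regulatory Review Extension: +1005 days → 20 December 2010.

December 20, 2010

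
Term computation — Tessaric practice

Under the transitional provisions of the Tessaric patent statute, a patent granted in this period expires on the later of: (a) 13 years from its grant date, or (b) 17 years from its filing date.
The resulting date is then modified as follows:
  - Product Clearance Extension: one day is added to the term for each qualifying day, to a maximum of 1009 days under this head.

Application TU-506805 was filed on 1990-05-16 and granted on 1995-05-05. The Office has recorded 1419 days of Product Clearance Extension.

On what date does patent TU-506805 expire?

(a) grant + 13 years → 5 May 2008.
(b) filing + 17 years → 16 May 2007.
Later of the two: 5 May 2008.
Product Clearance Extension: 1419 days claimed exceeds the 1009-day cap, so +1009 days → 8 February 2011.

2011-02-08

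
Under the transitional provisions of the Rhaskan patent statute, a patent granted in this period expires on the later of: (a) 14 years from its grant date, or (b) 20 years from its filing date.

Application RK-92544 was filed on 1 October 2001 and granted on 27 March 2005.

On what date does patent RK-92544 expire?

October 1, 2021

(a) grant + 14 years → 27 March 2019.
(b) filing + 20 years → 1 October 2021.
Later of the two: 1 October 2021.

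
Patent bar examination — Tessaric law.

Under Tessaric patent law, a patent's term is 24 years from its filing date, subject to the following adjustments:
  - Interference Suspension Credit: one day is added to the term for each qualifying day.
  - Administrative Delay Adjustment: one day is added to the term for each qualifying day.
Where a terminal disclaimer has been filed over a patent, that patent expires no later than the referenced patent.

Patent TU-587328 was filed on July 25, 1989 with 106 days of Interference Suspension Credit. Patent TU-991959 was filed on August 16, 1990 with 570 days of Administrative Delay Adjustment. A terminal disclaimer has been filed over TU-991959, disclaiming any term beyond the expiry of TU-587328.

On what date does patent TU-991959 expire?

November 8, 2013

Natural term of TU-991959:
  Base: filing + 24 years → 16 August 2014.
  Administrative Delay Adjustment: +570 days → 8 March 2016.
Expiry of referenced patent TU-587328:
  Base: filing + 24 years → 25 July 2013.
  Interference Suspension Credit: +106 days → 8 November 2013.
Terminal disclaimer: TU-991959 expires on the earlier of 8 March 2016 and 8 November 2013.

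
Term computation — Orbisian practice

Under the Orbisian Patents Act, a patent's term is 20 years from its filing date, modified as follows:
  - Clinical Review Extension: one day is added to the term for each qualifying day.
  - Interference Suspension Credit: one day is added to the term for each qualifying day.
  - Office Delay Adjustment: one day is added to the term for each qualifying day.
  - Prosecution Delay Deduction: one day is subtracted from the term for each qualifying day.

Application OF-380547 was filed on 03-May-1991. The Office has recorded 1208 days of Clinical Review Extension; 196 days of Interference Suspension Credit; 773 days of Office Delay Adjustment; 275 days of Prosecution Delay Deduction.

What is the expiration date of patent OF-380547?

Base term: filing date + 20 years → 3 May 2011.
Clinical Review Extension: +1208 days → 23 August 2014.
Interference Suspension Credit: +196 days → 7 March 2015.
Office Delay Adjustment: +773 days → 18 April 2017.
Prosecution Delay Deduction: −275 days → 17 July 2016.

July 17, 2016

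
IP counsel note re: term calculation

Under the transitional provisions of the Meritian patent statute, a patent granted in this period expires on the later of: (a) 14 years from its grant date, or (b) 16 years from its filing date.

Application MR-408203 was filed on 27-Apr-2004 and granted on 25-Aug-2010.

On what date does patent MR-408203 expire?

August 25, 2024

(a) grant + 14 years → 25 August 2024.
(b) filing + 16 years → 27 April 2020.
Later of the two: 25 August 2024.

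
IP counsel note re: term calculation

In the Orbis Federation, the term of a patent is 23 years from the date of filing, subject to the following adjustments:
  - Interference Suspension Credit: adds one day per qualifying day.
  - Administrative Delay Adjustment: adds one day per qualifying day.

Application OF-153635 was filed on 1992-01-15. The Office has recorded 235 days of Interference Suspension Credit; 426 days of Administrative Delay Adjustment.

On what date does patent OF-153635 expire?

2016-11-06

Base term: filing date + 23 years → 15 January 2015.
Interference Suspension Credit: +235 days → 7 September 2015.
Administrative Delay Adjustment: +426 days → 6 November 2016.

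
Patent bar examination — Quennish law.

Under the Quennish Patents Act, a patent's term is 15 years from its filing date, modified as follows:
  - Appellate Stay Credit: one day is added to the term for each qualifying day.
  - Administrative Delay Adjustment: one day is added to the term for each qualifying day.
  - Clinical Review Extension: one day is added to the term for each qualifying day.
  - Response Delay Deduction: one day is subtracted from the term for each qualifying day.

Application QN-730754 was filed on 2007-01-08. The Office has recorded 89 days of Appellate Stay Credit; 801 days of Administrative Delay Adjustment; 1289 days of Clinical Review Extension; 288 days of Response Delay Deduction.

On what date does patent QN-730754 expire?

2027-03-14

Base term: filing date + 15 years → 8 January 2022.
Appellate Stay Credit: +89 days → 7 April 2022.
Administrative Delay Adjustment: +801 days → 16 June 2024.
Clinical Review Extension: +1289 days → 27 December 2027.
Response Delay Deduction: −288 days → 14 March 2027.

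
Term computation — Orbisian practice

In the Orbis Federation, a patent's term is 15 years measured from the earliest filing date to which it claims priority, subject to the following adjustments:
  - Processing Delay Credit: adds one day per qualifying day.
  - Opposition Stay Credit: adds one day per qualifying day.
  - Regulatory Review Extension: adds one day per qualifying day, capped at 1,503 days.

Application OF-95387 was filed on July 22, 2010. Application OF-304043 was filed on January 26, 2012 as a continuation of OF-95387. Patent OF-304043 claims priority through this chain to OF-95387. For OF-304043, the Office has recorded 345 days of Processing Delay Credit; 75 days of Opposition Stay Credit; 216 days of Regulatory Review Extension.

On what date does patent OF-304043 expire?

2027-04-19

Earliest priority filing: 22 July 2010.
Base term: 22 July 2010 + 15 years → 22 July 2025.
Processing Delay Credit: +345 days → 2 July 2026.
Opposition Stay Credit: +75 days → 15 September 2026.
Regulatory Review Extension: 216 days (within the 1503-day cap) → +216 days → 19 April 2027.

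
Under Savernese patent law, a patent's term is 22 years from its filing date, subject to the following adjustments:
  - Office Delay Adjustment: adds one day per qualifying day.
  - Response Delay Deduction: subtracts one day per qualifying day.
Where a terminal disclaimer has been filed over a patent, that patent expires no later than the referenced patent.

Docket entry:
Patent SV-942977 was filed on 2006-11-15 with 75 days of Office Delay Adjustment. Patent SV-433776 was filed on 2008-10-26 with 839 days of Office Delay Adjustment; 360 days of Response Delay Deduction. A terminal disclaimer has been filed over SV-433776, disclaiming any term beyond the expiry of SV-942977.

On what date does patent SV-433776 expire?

Natural term of SV-433776:
  Base: filing + 22 years → 26 October 2030.
  Office Delay Adjustment: +839 days → 11 February 2033.
  Response Delay Deduction: −360 days → 17 February 2032.
Expiry of referenced patent SV-942977:
  Base: filing + 22 years → 15 November 2028.
  Office Delay Adjustment: +75 days → 29 January 2029.
Terminal disclaimer: SV-433776 expires on the earlier of 17 February 2032 and 29 January 2029.

January 29, 2029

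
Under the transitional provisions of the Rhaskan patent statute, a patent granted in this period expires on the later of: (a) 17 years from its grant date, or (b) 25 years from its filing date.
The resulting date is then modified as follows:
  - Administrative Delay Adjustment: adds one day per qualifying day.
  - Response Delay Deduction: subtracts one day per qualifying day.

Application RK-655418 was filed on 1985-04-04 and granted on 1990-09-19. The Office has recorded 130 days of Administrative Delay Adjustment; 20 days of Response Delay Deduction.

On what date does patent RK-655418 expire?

(a) grant + 17 years → 19 September 2007.
(b) filing + 25 years → 4 April 2010.
Later of the two: 4 April 2010.
Administrative Delay Adjustment: +130 days → 12 August 2010.
Response Delay Deduction: −20 days → 23 July 2010.

July 23, 2010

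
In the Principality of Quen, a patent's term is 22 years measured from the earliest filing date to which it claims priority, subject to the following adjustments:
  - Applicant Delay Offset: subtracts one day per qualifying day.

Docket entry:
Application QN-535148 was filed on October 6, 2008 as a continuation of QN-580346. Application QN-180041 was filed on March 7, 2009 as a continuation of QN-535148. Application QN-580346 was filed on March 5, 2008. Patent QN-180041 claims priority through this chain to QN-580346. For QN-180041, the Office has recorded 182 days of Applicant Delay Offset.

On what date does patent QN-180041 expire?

Earliest priority filing: 5 March 2008.
Base term: 5 March 2008 + 22 years → 5 March 2030.
Applicant Delay Offset: −182 days → 4 September 2029.

2029-09-04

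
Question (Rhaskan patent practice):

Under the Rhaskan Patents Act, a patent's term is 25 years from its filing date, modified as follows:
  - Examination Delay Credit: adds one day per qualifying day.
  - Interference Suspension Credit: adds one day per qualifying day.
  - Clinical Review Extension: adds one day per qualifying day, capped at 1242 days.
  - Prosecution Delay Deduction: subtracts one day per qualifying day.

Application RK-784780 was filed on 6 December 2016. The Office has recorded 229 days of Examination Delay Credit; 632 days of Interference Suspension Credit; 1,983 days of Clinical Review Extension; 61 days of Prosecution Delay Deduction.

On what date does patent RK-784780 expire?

Base term: filing date + 25 years → 6 December 2041.
Examination Delay Credit: +229 days → 23 July 2042.
Interference Suspension Credit: +632 days → 15 April 2044.
Clinical Review Extension: 1983 days claimed exceeds the 1242-day cap, so +1242 days → 9 September 2047.
Prosecution Delay Deduction: −61 days → 10 July 2047.

2047-07-10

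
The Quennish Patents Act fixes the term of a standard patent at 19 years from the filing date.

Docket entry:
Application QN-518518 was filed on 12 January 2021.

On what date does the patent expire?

January 12, 2040

Filing date + 19 years → 12 January 2040.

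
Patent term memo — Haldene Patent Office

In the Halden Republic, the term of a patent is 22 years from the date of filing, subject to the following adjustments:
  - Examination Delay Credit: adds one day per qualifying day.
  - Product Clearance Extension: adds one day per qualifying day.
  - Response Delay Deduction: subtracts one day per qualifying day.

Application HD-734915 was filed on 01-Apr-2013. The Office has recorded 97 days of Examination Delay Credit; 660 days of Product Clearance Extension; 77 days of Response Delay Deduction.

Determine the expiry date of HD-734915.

Base term: filing date + 22 years → 1 April 2035.
Examination Delay Credit: +97 days → 7 July 2035.
Product Clearance Extension: +660 days → 27 April 2037.
Response Delay Deduction: −77 days → 9 February 2037.

2037-02-09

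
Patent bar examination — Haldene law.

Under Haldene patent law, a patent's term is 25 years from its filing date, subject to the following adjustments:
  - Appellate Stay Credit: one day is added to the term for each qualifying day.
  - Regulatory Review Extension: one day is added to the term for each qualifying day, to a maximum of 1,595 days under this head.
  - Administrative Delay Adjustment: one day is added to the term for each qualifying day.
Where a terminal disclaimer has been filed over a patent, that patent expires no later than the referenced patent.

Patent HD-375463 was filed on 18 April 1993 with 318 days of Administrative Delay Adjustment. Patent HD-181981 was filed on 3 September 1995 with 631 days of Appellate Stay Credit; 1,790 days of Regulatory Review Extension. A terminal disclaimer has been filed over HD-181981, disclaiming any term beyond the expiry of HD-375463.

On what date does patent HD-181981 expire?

March 2, 2019

Natural term of HD-181981:
  Base: filing + 25 years → 3 September 2020.
  Appellate Stay Credit: +631 days → 27 May 2022.
  Regulatory Review Extension: 1790 days claimed exceeds the 1595-day cap, so +1595 days → 8 October 2026.
Expiry of referenced patent HD-375463:
  Base: filing + 25 years → 18 April 2018.
  Administrative Delay Adjustment: +318 days → 2 March 2019.
Terminal disclaimer: HD-181981 expires on the earlier of 8 October 2026 and 2 March 2019.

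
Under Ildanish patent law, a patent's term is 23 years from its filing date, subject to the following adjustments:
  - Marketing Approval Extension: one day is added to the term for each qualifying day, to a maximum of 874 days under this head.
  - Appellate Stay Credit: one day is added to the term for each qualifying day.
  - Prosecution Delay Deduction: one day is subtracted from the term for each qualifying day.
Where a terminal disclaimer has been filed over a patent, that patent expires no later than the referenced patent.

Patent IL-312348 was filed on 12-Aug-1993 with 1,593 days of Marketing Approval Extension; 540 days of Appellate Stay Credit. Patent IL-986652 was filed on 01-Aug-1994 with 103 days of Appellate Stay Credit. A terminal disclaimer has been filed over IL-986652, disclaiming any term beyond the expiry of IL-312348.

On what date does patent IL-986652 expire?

2017-11-12

Natural term of IL-986652:
  Base: filing + 23 years → 1 August 2017.
  Appellate Stay Credit: +103 days → 12 November 2017.
Expiry of referenced patent IL-312348:
  Base: filing + 23 years → 12 August 2016.
  Marketing Approval Extension: 1593 days claimed exceeds the 874-day cap, so +874 days → 3 January 2019.
  Appellate Stay Credit: +540 days → 26 June 2020.
Terminal disclaimer: IL-986652 expires on the earlier of 12 November 2017 and 26 June 2020.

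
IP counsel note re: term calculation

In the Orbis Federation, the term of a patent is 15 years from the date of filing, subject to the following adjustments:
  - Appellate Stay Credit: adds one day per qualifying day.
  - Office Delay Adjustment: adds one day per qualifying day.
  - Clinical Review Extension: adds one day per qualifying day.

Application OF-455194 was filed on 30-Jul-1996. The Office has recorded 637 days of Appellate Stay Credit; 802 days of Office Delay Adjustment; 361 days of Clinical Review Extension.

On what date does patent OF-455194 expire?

Base term: filing date + 15 years → 30 July 2011.
Appellate Stay Credit: +637 days → 27 April 2013.
Office Delay Adjustment: +802 days → 8 July 2015.
Clinical Review Extension: +361 days → 3 July 2016.

July 3, 2016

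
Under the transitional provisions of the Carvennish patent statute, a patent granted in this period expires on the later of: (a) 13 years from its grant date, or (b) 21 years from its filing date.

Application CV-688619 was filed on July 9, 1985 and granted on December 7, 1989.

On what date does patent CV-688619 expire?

(a) grant + 13 years → 7 December 2002.
(b) filing + 21 years → 9 July 2006.
Later of the two: 9 July 2006.

July 9, 2006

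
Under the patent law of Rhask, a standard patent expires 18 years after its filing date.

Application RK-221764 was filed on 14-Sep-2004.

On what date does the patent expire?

Filing date + 18 years → 14 September 2022.

2022-09-14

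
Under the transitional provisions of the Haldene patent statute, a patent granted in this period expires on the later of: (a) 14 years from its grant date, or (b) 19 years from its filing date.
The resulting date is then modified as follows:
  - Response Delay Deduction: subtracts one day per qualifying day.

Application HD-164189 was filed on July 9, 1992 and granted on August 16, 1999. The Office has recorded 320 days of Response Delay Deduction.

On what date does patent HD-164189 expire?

2012-09-30

(a) grant + 14 years → 16 August 2013.
(b) filing + 19 years → 9 July 2011.
Later of the two: 16 August 2013.
Response Delay Deduction: −320 days → 30 September 2012.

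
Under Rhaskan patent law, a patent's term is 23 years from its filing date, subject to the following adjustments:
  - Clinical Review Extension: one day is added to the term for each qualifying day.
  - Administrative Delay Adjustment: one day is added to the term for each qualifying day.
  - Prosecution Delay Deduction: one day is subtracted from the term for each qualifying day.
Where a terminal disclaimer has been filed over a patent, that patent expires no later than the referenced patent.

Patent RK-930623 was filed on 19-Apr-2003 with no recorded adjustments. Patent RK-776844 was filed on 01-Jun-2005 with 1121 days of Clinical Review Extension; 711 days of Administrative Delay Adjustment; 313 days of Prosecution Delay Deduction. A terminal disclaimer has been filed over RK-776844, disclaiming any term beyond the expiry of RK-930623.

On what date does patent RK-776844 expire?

April 19, 2026

Natural term of RK-776844:
  Base: filing + 23 years → 1 June 2028.
  Clinical Review Extension: +1121 days → 27 June 2031.
  Administrative Delay Adjustment: +711 days → 7 June 2033.
  Prosecution Delay Deduction: −313 days → 29 July 2032.
Expiry of referenced patent RK-930623:
  Base: filing + 23 years → 19 April 2026.
Terminal disclaimer: RK-776844 expires on the earlier of 29 July 2032 and 19 April 2026.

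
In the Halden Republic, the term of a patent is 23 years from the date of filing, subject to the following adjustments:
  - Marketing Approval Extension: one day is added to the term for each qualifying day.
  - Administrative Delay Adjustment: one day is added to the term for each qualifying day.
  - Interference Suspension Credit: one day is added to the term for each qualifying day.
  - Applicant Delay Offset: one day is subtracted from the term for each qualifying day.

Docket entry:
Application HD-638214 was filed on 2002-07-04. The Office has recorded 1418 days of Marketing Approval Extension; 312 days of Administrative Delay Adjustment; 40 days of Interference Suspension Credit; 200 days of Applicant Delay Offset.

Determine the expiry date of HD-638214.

Base term: filing date + 23 years → 4 July 2025.
Marketing Approval Extension: +1418 days → 22 May 2029.
Administrative Delay Adjustment: +312 days → 30 March 2030.
Interference Suspension Credit: +40 days → 9 May 2030.
Applicant Delay Offset: −200 days → 21 October 2029.

2029-10-21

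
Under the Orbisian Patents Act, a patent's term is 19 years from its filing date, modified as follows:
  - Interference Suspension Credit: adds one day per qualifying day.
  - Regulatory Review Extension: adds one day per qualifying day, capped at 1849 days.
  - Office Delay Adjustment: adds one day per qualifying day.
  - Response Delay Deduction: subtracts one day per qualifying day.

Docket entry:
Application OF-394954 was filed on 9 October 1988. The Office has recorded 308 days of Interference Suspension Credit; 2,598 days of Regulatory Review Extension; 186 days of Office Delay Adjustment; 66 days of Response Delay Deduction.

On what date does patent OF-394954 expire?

Base term: filing date + 19 years → 9 October 2007.
Interference Suspension Credit: +308 days → 12 August 2008.
Regulatory Review Extension: 2598 days claimed exceeds the 1849-day cap, so +1849 days → 4 September 2013.
Office Delay Adjustment: +186 days → 9 March 2014.
Response Delay Deduction: −66 days → 2 January 2014.

2014-01-02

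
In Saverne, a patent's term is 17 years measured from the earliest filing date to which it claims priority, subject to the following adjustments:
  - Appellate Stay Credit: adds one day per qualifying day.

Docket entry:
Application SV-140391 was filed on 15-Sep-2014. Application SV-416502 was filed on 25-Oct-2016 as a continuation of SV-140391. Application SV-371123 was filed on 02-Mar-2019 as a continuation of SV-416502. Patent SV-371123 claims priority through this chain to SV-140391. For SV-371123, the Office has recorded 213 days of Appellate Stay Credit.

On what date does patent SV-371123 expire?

Earliest priority filing: 15 September 2014.
Base term: 15 September 2014 + 17 years → 15 September 2031.
Appellate Stay Credit: +213 days → 15 April 2032.

April 15, 2032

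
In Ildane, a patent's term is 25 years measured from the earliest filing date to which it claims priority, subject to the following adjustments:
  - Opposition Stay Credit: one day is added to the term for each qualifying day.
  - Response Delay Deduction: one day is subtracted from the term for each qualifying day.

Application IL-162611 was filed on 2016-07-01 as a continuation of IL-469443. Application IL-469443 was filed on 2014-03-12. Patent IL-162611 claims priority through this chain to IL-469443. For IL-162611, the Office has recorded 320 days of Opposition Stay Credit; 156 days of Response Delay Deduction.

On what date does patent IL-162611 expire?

August 23, 2039

Earliest priority filing: 12 March 2014.
Base term: 12 March 2014 + 25 years → 12 March 2039.
Opposition Stay Credit: +320 days → 26 January 2040.
Response Delay Deduction: −156 days → 23 August 2039.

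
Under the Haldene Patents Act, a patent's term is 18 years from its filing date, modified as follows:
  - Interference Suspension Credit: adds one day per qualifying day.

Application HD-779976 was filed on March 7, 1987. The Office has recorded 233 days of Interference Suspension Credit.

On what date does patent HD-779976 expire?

2005-10-26

Base term: filing date + 18 years → 7 March 2005.
Interference Suspension Credit: +233 days → 26 October 2005.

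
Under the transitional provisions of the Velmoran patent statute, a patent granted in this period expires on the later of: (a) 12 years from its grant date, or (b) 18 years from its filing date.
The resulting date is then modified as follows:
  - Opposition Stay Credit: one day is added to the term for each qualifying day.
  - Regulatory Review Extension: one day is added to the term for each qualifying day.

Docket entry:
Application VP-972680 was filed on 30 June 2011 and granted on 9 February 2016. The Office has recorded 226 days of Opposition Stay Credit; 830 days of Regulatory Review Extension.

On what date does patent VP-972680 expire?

(a) grant + 12 years → 9 February 2028.
(b) filing + 18 years → 30 June 2029.
Later of the two: 30 June 2029.
Opposition Stay Credit: +226 days → 11 February 2030.
Regulatory Review Extension: +830 days → 21 May 2032.

May 21, 2032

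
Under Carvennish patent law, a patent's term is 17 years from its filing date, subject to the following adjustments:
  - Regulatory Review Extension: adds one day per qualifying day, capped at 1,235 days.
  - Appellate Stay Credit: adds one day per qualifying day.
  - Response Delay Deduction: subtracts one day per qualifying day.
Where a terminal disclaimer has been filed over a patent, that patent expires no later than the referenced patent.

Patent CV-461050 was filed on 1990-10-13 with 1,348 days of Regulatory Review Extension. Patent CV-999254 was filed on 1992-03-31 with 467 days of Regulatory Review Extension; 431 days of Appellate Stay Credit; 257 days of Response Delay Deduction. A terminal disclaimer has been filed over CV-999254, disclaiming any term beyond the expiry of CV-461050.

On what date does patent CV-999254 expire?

2011-01-01

Natural term of CV-999254:
  Base: filing + 17 years → 31 March 2009.
  Regulatory Review Extension: 467 days (within the 1235-day cap) → +467 days → 11 July 2010.
  Appellate Stay Credit: +431 days → 15 September 2011.
  Response Delay Deduction: −257 days → 1 January 2011.
Expiry of referenced patent CV-461050:
  Base: filing + 17 years → 13 October 2007.
  Regulatory Review Extension: 1348 days claimed exceeds the 1235-day cap, so +1235 days → 1 March 2011.
Terminal disclaimer: CV-999254 expires on the earlier of 1 January 2011 and 1 March 2011.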